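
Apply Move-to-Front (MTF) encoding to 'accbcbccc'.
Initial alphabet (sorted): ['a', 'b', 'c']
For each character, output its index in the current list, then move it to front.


MTF encoding:
'a': index 0 in ['a', 'b', 'c'] -> ['a', 'b', 'c']
'c': index 2 in ['a', 'b', 'c'] -> ['c', 'a', 'b']
'c': index 0 in ['c', 'a', 'b'] -> ['c', 'a', 'b']
'b': index 2 in ['c', 'a', 'b'] -> ['b', 'c', 'a']
'c': index 1 in ['b', 'c', 'a'] -> ['c', 'b', 'a']
'b': index 1 in ['c', 'b', 'a'] -> ['b', 'c', 'a']
'c': index 1 in ['b', 'c', 'a'] -> ['c', 'b', 'a']
'c': index 0 in ['c', 'b', 'a'] -> ['c', 'b', 'a']
'c': index 0 in ['c', 'b', 'a'] -> ['c', 'b', 'a']


Output: [0, 2, 0, 2, 1, 1, 1, 0, 0]


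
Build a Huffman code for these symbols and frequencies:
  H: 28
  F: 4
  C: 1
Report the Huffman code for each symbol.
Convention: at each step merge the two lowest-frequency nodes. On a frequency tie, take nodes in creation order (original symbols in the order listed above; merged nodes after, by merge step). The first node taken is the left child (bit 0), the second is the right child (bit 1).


Huffman tree construction:
Step 1: Merge C(1) + F(4) = 5
Step 2: Merge (C+F)(5) + H(28) = 33
Read each symbol's code off the tree from the root (left child = 0, right child = 1).

Codes:
  H: 1 (length 1)
  F: 01 (length 2)
  C: 00 (length 2)
Average code length: 38/33 = 1.1515 bits/symbol


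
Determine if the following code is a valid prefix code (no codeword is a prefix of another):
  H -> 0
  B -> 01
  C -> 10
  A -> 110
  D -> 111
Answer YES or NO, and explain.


Checking each pair (does one codeword prefix another?):
  H='0' vs B='01': prefix -- VIOLATION

NO -- this is NOT a valid prefix code. H (0) is a prefix of B (01).


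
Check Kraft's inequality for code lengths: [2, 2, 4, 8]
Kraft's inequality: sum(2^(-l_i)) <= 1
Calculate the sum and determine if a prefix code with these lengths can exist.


Sum = 2^(-2) + 2^(-2) + 2^(-4) + 2^(-8)
    = 0.25 + 0.25 + 0.0625 + 0.00390625
    = 145/256 = 0.56640625
Since 0.56640625 <= 1, Kraft's inequality IS satisfied.
A prefix code with these lengths CAN exist.

Kraft sum = 0.56640625. Satisfied.


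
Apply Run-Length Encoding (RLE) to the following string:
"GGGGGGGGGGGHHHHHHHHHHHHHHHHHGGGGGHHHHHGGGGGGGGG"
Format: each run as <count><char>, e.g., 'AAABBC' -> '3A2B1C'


Scanning runs left to right:
  i=0: run of 'G' x 11 -> '11G'
  i=11: run of 'H' x 17 -> '17H'
  i=28: run of 'G' x 5 -> '5G'
  i=33: run of 'H' x 5 -> '5H'
  i=38: run of 'G' x 9 -> '9G'

RLE = 11G17H5G5H9G


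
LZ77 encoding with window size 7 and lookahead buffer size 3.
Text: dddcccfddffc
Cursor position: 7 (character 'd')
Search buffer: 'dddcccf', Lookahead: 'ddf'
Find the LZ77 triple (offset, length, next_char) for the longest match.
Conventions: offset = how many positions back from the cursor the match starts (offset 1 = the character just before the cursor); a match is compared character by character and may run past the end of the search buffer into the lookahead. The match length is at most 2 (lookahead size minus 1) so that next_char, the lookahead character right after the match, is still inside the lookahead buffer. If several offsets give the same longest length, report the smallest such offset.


Try each offset into the search buffer:
  offset=1 (pos 6, char 'f'): match length 0
  offset=2 (pos 5, char 'c'): match length 0
  offset=3 (pos 4, char 'c'): match length 0
  offset=4 (pos 3, char 'c'): match length 0
  offset=5 (pos 2, char 'd'): match length 1
  offset=6 (pos 1, char 'd'): match length 2
  offset=7 (pos 0, char 'd'): match length 2
Longest match has length 2, found at offsets 6, 7; take the smallest, offset 6.
next_char = character at position 7 + 2 = 9 -> 'f'

Best match: offset=6, length=2 (matching 'dd' starting at position 1)
LZ77 triple: (6, 2, 'f')


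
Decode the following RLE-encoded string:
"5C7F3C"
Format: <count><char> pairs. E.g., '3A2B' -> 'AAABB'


Expanding each <count><char> pair:
  5C -> 'CCCCC'
  7F -> 'FFFFFFF'
  3C -> 'CCC'

Decoded = CCCCCFFFFFFFCCC


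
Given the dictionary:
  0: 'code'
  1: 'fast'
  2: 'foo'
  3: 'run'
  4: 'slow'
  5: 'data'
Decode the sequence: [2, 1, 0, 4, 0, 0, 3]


Look up each index in the dictionary:
  2 -> 'foo'
  1 -> 'fast'
  0 -> 'code'
  4 -> 'slow'
  0 -> 'code'
  0 -> 'code'
  3 -> 'run'

Decoded: "foo fast code slow code code run"


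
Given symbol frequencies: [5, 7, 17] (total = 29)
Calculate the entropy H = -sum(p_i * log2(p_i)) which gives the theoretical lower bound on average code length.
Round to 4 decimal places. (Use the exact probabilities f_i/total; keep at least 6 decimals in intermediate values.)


Per-symbol terms -p_i * log2(p_i) with p_i = f_i/29:
  p = 5/29 = 0.172414: log2(p) = -2.536053, -p*log2(p) = 0.437251
  p = 7/29 = 0.241379: log2(p) = -2.050626, -p*log2(p) = 0.494979
  p = 17/29 = 0.586207: log2(p) = -0.770518, -p*log2(p) = 0.451683
H = 0.437251 + 0.494979 + 0.451683 = 1.383913

H = 1.3839 bits/symbol


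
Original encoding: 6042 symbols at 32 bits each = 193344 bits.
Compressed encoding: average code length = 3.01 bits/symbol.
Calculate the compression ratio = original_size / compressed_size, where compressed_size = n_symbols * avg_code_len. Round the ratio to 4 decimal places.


original_size = n_symbols * orig_bits = 6042 * 32 = 193344 bits
compressed_size = n_symbols * avg_code_len = 6042 * 3.01 = 18186.42 bits
ratio = original_size / compressed_size = 193344 / 18186.42 = 10.6312

Compression ratio = 10.6312


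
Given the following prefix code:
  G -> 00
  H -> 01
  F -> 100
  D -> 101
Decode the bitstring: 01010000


Decoding step by step:
Bits 01 -> H
Bits 01 -> H
Bits 00 -> G
Bits 00 -> G


Decoded message: HHGG


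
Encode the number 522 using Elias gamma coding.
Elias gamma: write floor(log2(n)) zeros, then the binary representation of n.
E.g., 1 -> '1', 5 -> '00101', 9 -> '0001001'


num_bits = floor(log2(522)) + 1 = 10
leading_zeros = num_bits - 1 = 9
binary(522) = 1000001010

Elias gamma(522) = '000000000' + '1000001010' = 0000000001000001010 (19 bits)


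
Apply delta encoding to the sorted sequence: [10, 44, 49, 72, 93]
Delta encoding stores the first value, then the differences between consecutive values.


First value: 10
Deltas:
  44 - 10 = 34
  49 - 44 = 5
  72 - 49 = 23
  93 - 72 = 21


Delta encoded: [10, 34, 5, 23, 21]


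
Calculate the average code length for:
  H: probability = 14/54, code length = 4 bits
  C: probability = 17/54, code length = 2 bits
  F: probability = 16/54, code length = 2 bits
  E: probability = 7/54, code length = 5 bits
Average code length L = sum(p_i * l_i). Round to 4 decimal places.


Weighted contributions p_i * l_i:
  H: (14/54) * 4 = 56/54
  C: (17/54) * 2 = 34/54
  F: (16/54) * 2 = 32/54
  E: (7/54) * 5 = 35/54
Sum = (56 + 34 + 32 + 35)/54 = 157/54

L = 157/54 = 2.9074 bits/symbol


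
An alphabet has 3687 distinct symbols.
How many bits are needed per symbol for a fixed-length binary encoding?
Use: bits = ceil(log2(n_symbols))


log2(3687) = 11.8482
Bracket: 2^11 = 2048 < 3687 <= 2^12 = 4096
So ceil(log2(3687)) = 12

bits = ceil(log2(3687)) = ceil(11.8482) = 12 bits


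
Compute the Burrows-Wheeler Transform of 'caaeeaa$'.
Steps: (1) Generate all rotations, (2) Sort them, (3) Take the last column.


Rotations (sorted):
  0: $caaeeaa -> last char: a
  1: a$caaeea -> last char: a
  2: aa$caaee -> last char: e
  3: aaeeaa$c -> last char: c
  4: aeeaa$ca -> last char: a
  5: caaeeaa$ -> last char: $
  6: eaa$caae -> last char: e
  7: eeaa$caa -> last char: a


BWT = aaeca$ea


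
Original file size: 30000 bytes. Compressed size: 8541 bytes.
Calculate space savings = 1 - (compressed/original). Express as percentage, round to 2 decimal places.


ratio = compressed/original = 8541/30000 = 0.2847
savings = 1 - ratio = 1 - 0.2847 = 0.7153
as a percentage: 0.7153 * 100 = 71.53%

Space savings = 1 - 8541/30000 = 71.53%


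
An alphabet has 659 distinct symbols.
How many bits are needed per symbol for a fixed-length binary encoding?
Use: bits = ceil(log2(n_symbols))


log2(659) = 9.3641
Bracket: 2^9 = 512 < 659 <= 2^10 = 1024
So ceil(log2(659)) = 10

bits = ceil(log2(659)) = ceil(9.3641) = 10 bits


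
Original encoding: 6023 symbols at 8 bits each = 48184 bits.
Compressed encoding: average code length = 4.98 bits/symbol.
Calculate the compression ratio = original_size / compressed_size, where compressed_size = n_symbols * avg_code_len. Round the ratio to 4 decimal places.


original_size = n_symbols * orig_bits = 6023 * 8 = 48184 bits
compressed_size = n_symbols * avg_code_len = 6023 * 4.98 = 29994.54 bits
ratio = original_size / compressed_size = 48184 / 29994.54 = 1.6064

Compression ratio = 1.6064


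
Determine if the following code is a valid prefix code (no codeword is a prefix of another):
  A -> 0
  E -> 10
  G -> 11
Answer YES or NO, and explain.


Checking each pair (does one codeword prefix another?):
  A='0' vs E='10': no prefix
  A='0' vs G='11': no prefix
  E='10' vs A='0': no prefix
  E='10' vs G='11': no prefix
  G='11' vs A='0': no prefix
  G='11' vs E='10': no prefix
No violation found over all pairs.

YES -- this is a valid prefix code. No codeword is a prefix of any other codeword.


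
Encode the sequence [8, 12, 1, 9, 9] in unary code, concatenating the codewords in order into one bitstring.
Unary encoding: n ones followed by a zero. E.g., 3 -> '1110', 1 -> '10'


Encode each number as n ones followed by a terminating 0:
  8 -> 111111110 (9 bits)
  12 -> 1111111111110 (13 bits)
  1 -> 10 (2 bits)
  9 -> 1111111110 (10 bits)
  9 -> 1111111110 (10 bits)
Total length = 9 + 13 + 2 + 10 + 10 = 44 bits.

Unary([8, 12, 1, 9, 9]) = 11111111011111111111101011111111101111111110 (44 bits)


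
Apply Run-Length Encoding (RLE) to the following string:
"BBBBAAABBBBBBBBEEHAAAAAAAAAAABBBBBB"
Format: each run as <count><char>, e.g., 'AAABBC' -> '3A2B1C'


Scanning runs left to right:
  i=0: run of 'B' x 4 -> '4B'
  i=4: run of 'A' x 3 -> '3A'
  i=7: run of 'B' x 8 -> '8B'
  i=15: run of 'E' x 2 -> '2E'
  i=17: run of 'H' x 1 -> '1H'
  i=18: run of 'A' x 11 -> '11A'
  i=29: run of 'B' x 6 -> '6B'

RLE = 4B3A8B2E1H11A6B


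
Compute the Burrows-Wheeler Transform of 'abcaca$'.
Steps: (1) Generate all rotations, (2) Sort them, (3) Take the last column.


Rotations (sorted):
  0: $abcaca -> last char: a
  1: a$abcac -> last char: c
  2: abcaca$ -> last char: $
  3: aca$abc -> last char: c
  4: bcaca$a -> last char: a
  5: ca$abca -> last char: a
  6: caca$ab -> last char: b


BWT = ac$caab


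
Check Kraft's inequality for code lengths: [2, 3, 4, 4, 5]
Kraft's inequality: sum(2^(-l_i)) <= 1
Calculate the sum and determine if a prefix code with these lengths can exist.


Sum = 2^(-2) + 2^(-3) + 2^(-4) + 2^(-4) + 2^(-5)
    = 0.25 + 0.125 + 0.0625 + 0.0625 + 0.03125
    = 17/32 = 0.53125
Since 0.53125 <= 1, Kraft's inequality IS satisfied.
A prefix code with these lengths CAN exist.

Kraft sum = 0.53125. Satisfied.


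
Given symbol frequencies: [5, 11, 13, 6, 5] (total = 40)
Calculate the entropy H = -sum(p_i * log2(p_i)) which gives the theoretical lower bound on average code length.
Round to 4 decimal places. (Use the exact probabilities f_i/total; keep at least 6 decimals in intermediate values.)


Per-symbol terms -p_i * log2(p_i) with p_i = f_i/40:
  p = 5/40 = 0.125000: log2(p) = -3.000000, -p*log2(p) = 0.375000
  p = 11/40 = 0.275000: log2(p) = -1.862496, -p*log2(p) = 0.512187
  p = 13/40 = 0.325000: log2(p) = -1.621488, -p*log2(p) = 0.526984
  p = 6/40 = 0.150000: log2(p) = -2.736966, -p*log2(p) = 0.410545
  p = 5/40 = 0.125000: log2(p) = -3.000000, -p*log2(p) = 0.375000
H = 0.375000 + 0.512187 + 0.526984 + 0.410545 + 0.375000 = 2.199716

H = 2.1997 bits/symbol


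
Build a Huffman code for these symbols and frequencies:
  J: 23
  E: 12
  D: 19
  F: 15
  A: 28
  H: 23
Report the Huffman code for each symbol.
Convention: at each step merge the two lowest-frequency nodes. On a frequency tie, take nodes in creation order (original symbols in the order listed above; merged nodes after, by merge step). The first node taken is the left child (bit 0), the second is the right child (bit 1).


Huffman tree construction:
Step 1: Merge E(12) + F(15) = 27
Step 2: Merge D(19) + J(23) = 42
Step 3: Merge H(23) + (E+F)(27) = 50
Step 4: Merge A(28) + (D+J)(42) = 70
Step 5: Merge (H+(E+F))(50) + (A+(D+J))(70) = 120
Read each symbol's code off the tree from the root (left child = 0, right child = 1).

Codes:
  J: 111 (length 3)
  E: 010 (length 3)
  D: 110 (length 3)
  F: 011 (length 3)
  A: 10 (length 2)
  H: 00 (length 2)
Average code length: 309/120 = 2.5750 bits/symbol


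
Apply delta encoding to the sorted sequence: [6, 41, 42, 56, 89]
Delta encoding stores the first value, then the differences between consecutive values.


First value: 6
Deltas:
  41 - 6 = 35
  42 - 41 = 1
  56 - 42 = 14
  89 - 56 = 33


Delta encoded: [6, 35, 1, 14, 33]


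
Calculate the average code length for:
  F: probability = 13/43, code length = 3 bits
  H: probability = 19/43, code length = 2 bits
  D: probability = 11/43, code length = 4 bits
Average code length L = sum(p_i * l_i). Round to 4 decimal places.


Weighted contributions p_i * l_i:
  F: (13/43) * 3 = 39/43
  H: (19/43) * 2 = 38/43
  D: (11/43) * 4 = 44/43
Sum = (39 + 38 + 44)/43 = 121/43

L = 121/43 = 2.8140 bits/symbol


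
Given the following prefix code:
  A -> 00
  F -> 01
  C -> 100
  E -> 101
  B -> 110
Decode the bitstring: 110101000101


Decoding step by step:
Bits 110 -> B
Bits 101 -> E
Bits 00 -> A
Bits 01 -> F
Bits 01 -> F


Decoded message: BEAFF


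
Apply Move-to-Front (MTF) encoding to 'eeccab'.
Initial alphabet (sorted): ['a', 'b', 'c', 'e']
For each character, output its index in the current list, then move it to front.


MTF encoding:
'e': index 3 in ['a', 'b', 'c', 'e'] -> ['e', 'a', 'b', 'c']
'e': index 0 in ['e', 'a', 'b', 'c'] -> ['e', 'a', 'b', 'c']
'c': index 3 in ['e', 'a', 'b', 'c'] -> ['c', 'e', 'a', 'b']
'c': index 0 in ['c', 'e', 'a', 'b'] -> ['c', 'e', 'a', 'b']
'a': index 2 in ['c', 'e', 'a', 'b'] -> ['a', 'c', 'e', 'b']
'b': index 3 in ['a', 'c', 'e', 'b'] -> ['b', 'a', 'c', 'e']


Output: [3, 0, 3, 0, 2, 3]


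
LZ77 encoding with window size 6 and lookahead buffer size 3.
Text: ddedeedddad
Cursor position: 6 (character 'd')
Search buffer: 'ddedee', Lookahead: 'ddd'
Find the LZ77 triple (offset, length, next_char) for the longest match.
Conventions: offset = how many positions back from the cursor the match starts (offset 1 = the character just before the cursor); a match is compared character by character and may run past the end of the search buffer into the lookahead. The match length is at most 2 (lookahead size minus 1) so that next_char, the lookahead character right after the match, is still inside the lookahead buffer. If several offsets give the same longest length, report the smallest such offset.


Try each offset into the search buffer:
  offset=1 (pos 5, char 'e'): match length 0
  offset=2 (pos 4, char 'e'): match length 0
  offset=3 (pos 3, char 'd'): match length 1
  offset=4 (pos 2, char 'e'): match length 0
  offset=5 (pos 1, char 'd'): match length 1
  offset=6 (pos 0, char 'd'): match length 2
Longest match has length 2 at offset 6.
next_char = character at position 6 + 2 = 8 -> 'd'

Best match: offset=6, length=2 (matching 'dd' starting at position 0)
LZ77 triple: (6, 2, 'd')


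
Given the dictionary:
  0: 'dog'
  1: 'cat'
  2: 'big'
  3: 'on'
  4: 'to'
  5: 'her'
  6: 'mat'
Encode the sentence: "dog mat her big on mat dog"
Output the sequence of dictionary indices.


Look up each word in the dictionary:
  'dog' -> 0
  'mat' -> 6
  'her' -> 5
  'big' -> 2
  'on' -> 3
  'mat' -> 6
  'dog' -> 0

Encoded: [0, 6, 5, 2, 3, 6, 0]


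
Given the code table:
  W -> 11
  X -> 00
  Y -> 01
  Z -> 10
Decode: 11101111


Decoding:
11 -> W
10 -> Z
11 -> W
11 -> W


Result: WZWW


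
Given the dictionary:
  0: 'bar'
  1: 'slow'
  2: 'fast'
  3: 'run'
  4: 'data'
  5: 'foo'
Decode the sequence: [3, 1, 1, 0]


Look up each index in the dictionary:
  3 -> 'run'
  1 -> 'slow'
  1 -> 'slow'
  0 -> 'bar'

Decoded: "run slow slow bar"


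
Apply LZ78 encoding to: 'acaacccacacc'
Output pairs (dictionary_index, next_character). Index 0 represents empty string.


LZ78 encoding steps:
Dictionary: {0: ''}
Step 1: w='' (idx 0), next='a' -> output (0, 'a'), add 'a' as idx 1
Step 2: w='' (idx 0), next='c' -> output (0, 'c'), add 'c' as idx 2
Step 3: w='a' (idx 1), next='a' -> output (1, 'a'), add 'aa' as idx 3
Step 4: w='c' (idx 2), next='c' -> output (2, 'c'), add 'cc' as idx 4
Step 5: w='c' (idx 2), next='a' -> output (2, 'a'), add 'ca' as idx 5
Step 6: w='ca' (idx 5), next='c' -> output (5, 'c'), add 'cac' as idx 6
Step 7: w='c' (idx 2), end of input -> output (2, '')


Encoded: [(0, 'a'), (0, 'c'), (1, 'a'), (2, 'c'), (2, 'a'), (5, 'c'), (2, '')]


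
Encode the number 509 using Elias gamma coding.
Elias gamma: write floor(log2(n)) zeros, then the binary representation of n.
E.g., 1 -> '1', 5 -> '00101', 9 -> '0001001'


num_bits = floor(log2(509)) + 1 = 9
leading_zeros = num_bits - 1 = 8
binary(509) = 111111101

Elias gamma(509) = '00000000' + '111111101' = 00000000111111101 (17 bits)


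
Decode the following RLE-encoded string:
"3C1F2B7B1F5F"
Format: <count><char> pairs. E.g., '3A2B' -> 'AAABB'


Expanding each <count><char> pair:
  3C -> 'CCC'
  1F -> 'F'
  2B -> 'BB'
  7B -> 'BBBBBBB'
  1F -> 'F'
  5F -> 'FFFFF'

Decoded = CCCFBBBBBBBBBFFFFFF


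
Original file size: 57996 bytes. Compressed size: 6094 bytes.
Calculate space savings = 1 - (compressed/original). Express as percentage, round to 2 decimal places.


ratio = compressed/original = 6094/57996 = 0.105076
savings = 1 - ratio = 1 - 0.105076 = 0.894924
as a percentage: 0.894924 * 100 = 89.49%

Space savings = 1 - 6094/57996 = 89.49%


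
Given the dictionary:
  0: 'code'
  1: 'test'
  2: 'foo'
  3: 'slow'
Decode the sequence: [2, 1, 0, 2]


Look up each index in the dictionary:
  2 -> 'foo'
  1 -> 'test'
  0 -> 'code'
  2 -> 'foo'

Decoded: "foo test code foo"


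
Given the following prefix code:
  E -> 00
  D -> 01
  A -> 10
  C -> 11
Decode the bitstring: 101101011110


Decoding step by step:
Bits 10 -> A
Bits 11 -> C
Bits 01 -> D
Bits 01 -> D
Bits 11 -> C
Bits 10 -> A


Decoded message: ACDDCA


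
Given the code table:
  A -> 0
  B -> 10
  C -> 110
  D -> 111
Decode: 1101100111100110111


Decoding:
110 -> C
110 -> C
0 -> A
111 -> D
10 -> B
0 -> A
110 -> C
111 -> D


Result: CCADBACD


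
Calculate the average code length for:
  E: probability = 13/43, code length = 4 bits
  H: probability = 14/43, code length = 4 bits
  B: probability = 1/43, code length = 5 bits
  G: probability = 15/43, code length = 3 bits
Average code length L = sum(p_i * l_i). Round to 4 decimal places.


Weighted contributions p_i * l_i:
  E: (13/43) * 4 = 52/43
  H: (14/43) * 4 = 56/43
  B: (1/43) * 5 = 5/43
  G: (15/43) * 3 = 45/43
Sum = (52 + 56 + 5 + 45)/43 = 158/43

L = 158/43 = 3.6744 bits/symbol


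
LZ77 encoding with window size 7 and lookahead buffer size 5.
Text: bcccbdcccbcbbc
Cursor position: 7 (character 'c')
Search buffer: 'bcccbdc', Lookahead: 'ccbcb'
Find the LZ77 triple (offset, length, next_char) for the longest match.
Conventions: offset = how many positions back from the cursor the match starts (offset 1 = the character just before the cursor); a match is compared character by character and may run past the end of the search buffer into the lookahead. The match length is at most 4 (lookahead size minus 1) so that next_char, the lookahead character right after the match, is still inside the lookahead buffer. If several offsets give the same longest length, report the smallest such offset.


Try each offset into the search buffer:
  offset=1 (pos 6, char 'c'): match length 2
  offset=2 (pos 5, char 'd'): match length 0
  offset=3 (pos 4, char 'b'): match length 0
  offset=4 (pos 3, char 'c'): match length 1
  offset=5 (pos 2, char 'c'): match length 3
  offset=6 (pos 1, char 'c'): match length 2
  offset=7 (pos 0, char 'b'): match length 0
Longest match has length 3 at offset 5.
next_char = character at position 7 + 3 = 10 -> 'c'

Best match: offset=5, length=3 (matching 'ccb' starting at position 2)
LZ77 triple: (5, 3, 'c')


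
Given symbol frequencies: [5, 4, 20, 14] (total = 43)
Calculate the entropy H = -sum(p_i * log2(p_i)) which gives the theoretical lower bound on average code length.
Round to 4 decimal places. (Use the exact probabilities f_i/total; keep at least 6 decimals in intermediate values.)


Per-symbol terms -p_i * log2(p_i) with p_i = f_i/43:
  p = 5/43 = 0.116279: log2(p) = -3.104337, -p*log2(p) = 0.360969
  p = 4/43 = 0.093023: log2(p) = -3.426265, -p*log2(p) = 0.318722
  p = 20/43 = 0.465116: log2(p) = -1.104337, -p*log2(p) = 0.513645
  p = 14/43 = 0.325581: log2(p) = -1.618910, -p*log2(p) = 0.527087
H = 0.360969 + 0.318722 + 0.513645 + 0.527087 = 1.720423

H = 1.7204 bits/symbol


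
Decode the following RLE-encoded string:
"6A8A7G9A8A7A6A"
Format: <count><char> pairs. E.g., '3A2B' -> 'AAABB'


Expanding each <count><char> pair:
  6A -> 'AAAAAA'
  8A -> 'AAAAAAAA'
  7G -> 'GGGGGGG'
  9A -> 'AAAAAAAAA'
  8A -> 'AAAAAAAA'
  7A -> 'AAAAAAA'
  6A -> 'AAAAAA'

Decoded = AAAAAAAAAAAAAAGGGGGGGAAAAAAAAAAAAAAAAAAAAAAAAAAAAAA


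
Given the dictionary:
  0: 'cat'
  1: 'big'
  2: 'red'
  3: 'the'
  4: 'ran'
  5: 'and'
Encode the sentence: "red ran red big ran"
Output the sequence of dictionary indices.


Look up each word in the dictionary:
  'red' -> 2
  'ran' -> 4
  'red' -> 2
  'big' -> 1
  'ran' -> 4

Encoded: [2, 4, 2, 1, 4]


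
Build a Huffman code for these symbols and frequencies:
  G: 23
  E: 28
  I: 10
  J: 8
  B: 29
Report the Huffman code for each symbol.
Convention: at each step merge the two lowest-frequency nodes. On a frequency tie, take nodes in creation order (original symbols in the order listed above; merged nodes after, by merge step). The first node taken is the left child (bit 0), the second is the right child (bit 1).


Huffman tree construction:
Step 1: Merge J(8) + I(10) = 18
Step 2: Merge (J+I)(18) + G(23) = 41
Step 3: Merge E(28) + B(29) = 57
Step 4: Merge ((J+I)+G)(41) + (E+B)(57) = 98
Read each symbol's code off the tree from the root (left child = 0, right child = 1).

Codes:
  G: 01 (length 2)
  E: 10 (length 2)
  I: 001 (length 3)
  J: 000 (length 3)
  B: 11 (length 2)
Average code length: 214/98 = 2.1837 bits/symbol


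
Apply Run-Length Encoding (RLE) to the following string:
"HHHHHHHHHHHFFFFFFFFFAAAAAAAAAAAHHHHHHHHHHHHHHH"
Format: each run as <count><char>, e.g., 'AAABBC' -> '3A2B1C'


Scanning runs left to right:
  i=0: run of 'H' x 11 -> '11H'
  i=11: run of 'F' x 9 -> '9F'
  i=20: run of 'A' x 11 -> '11A'
  i=31: run of 'H' x 15 -> '15H'

RLE = 11H9F11A15H


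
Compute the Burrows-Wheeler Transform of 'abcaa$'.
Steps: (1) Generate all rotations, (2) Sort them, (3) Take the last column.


Rotations (sorted):
  0: $abcaa -> last char: a
  1: a$abca -> last char: a
  2: aa$abc -> last char: c
  3: abcaa$ -> last char: $
  4: bcaa$a -> last char: a
  5: caa$ab -> last char: b


BWT = aac$ab


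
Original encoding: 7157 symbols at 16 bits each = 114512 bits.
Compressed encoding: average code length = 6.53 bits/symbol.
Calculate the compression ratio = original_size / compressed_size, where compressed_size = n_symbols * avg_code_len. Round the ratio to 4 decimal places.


original_size = n_symbols * orig_bits = 7157 * 16 = 114512 bits
compressed_size = n_symbols * avg_code_len = 7157 * 6.53 = 46735.21 bits
ratio = original_size / compressed_size = 114512 / 46735.21 = 2.4502

Compression ratio = 2.4502


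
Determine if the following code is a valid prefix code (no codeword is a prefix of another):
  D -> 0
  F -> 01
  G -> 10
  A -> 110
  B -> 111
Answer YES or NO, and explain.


Checking each pair (does one codeword prefix another?):
  D='0' vs F='01': prefix -- VIOLATION

NO -- this is NOT a valid prefix code. D (0) is a prefix of F (01).


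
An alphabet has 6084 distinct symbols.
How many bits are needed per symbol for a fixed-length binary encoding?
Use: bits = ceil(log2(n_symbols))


log2(6084) = 12.5708
Bracket: 2^12 = 4096 < 6084 <= 2^13 = 8192
So ceil(log2(6084)) = 13

bits = ceil(log2(6084)) = ceil(12.5708) = 13 bits


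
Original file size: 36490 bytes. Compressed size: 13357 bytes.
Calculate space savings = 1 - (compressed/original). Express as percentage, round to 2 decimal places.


ratio = compressed/original = 13357/36490 = 0.366045
savings = 1 - ratio = 1 - 0.366045 = 0.633955
as a percentage: 0.633955 * 100 = 63.4%

Space savings = 1 - 13357/36490 = 63.4%


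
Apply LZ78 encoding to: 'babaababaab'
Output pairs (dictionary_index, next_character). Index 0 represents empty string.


LZ78 encoding steps:
Dictionary: {0: ''}
Step 1: w='' (idx 0), next='b' -> output (0, 'b'), add 'b' as idx 1
Step 2: w='' (idx 0), next='a' -> output (0, 'a'), add 'a' as idx 2
Step 3: w='b' (idx 1), next='a' -> output (1, 'a'), add 'ba' as idx 3
Step 4: w='a' (idx 2), next='b' -> output (2, 'b'), add 'ab' as idx 4
Step 5: w='ab' (idx 4), next='a' -> output (4, 'a'), add 'aba' as idx 5
Step 6: w='ab' (idx 4), end of input -> output (4, '')


Encoded: [(0, 'b'), (0, 'a'), (1, 'a'), (2, 'b'), (4, 'a'), (4, '')]


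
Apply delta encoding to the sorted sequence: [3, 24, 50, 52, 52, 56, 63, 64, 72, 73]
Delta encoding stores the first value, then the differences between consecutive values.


First value: 3
Deltas:
  24 - 3 = 21
  50 - 24 = 26
  52 - 50 = 2
  52 - 52 = 0
  56 - 52 = 4
  63 - 56 = 7
  64 - 63 = 1
  72 - 64 = 8
  73 - 72 = 1


Delta encoded: [3, 21, 26, 2, 0, 4, 7, 1, 8, 1]


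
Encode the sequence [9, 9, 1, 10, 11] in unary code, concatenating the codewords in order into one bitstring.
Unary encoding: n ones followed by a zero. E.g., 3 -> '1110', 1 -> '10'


Encode each number as n ones followed by a terminating 0:
  9 -> 1111111110 (10 bits)
  9 -> 1111111110 (10 bits)
  1 -> 10 (2 bits)
  10 -> 11111111110 (11 bits)
  11 -> 111111111110 (12 bits)
Total length = 10 + 10 + 2 + 11 + 12 = 45 bits.

Unary([9, 9, 1, 10, 11]) = 111111111011111111101011111111110111111111110 (45 bits)


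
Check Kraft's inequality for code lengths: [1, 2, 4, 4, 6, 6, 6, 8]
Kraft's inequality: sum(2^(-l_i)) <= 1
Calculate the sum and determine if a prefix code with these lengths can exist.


Sum = 2^(-1) + 2^(-2) + 2^(-4) + 2^(-4) + 2^(-6) + 2^(-6) + 2^(-6) + 2^(-8)
    = 0.5 + 0.25 + 0.0625 + 0.0625 + 0.015625 + 0.015625 + 0.015625 + 0.00390625
    = 237/256 = 0.92578125
Since 0.92578125 <= 1, Kraft's inequality IS satisfied.
A prefix code with these lengths CAN exist.

Kraft sum = 0.92578125. Satisfied.


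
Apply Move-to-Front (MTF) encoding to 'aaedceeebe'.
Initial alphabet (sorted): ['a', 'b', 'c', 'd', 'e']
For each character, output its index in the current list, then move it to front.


MTF encoding:
'a': index 0 in ['a', 'b', 'c', 'd', 'e'] -> ['a', 'b', 'c', 'd', 'e']
'a': index 0 in ['a', 'b', 'c', 'd', 'e'] -> ['a', 'b', 'c', 'd', 'e']
'e': index 4 in ['a', 'b', 'c', 'd', 'e'] -> ['e', 'a', 'b', 'c', 'd']
'd': index 4 in ['e', 'a', 'b', 'c', 'd'] -> ['d', 'e', 'a', 'b', 'c']
'c': index 4 in ['d', 'e', 'a', 'b', 'c'] -> ['c', 'd', 'e', 'a', 'b']
'e': index 2 in ['c', 'd', 'e', 'a', 'b'] -> ['e', 'c', 'd', 'a', 'b']
'e': index 0 in ['e', 'c', 'd', 'a', 'b'] -> ['e', 'c', 'd', 'a', 'b']
'e': index 0 in ['e', 'c', 'd', 'a', 'b'] -> ['e', 'c', 'd', 'a', 'b']
'b': index 4 in ['e', 'c', 'd', 'a', 'b'] -> ['b', 'e', 'c', 'd', 'a']
'e': index 1 in ['b', 'e', 'c', 'd', 'a'] -> ['e', 'b', 'c', 'd', 'a']


Output: [0, 0, 4, 4, 4, 2, 0, 0, 4, 1]


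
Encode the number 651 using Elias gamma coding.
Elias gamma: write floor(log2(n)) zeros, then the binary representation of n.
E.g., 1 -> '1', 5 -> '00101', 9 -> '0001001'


num_bits = floor(log2(651)) + 1 = 10
leading_zeros = num_bits - 1 = 9
binary(651) = 1010001011

Elias gamma(651) = '000000000' + '1010001011' = 0000000001010001011 (19 bits)


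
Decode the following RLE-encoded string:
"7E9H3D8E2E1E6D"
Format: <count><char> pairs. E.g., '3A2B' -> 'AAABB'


Expanding each <count><char> pair:
  7E -> 'EEEEEEE'
  9H -> 'HHHHHHHHH'
  3D -> 'DDD'
  8E -> 'EEEEEEEE'
  2E -> 'EE'
  1E -> 'E'
  6D -> 'DDDDDD'

Decoded = EEEEEEEHHHHHHHHHDDDEEEEEEEEEEEDDDDDD


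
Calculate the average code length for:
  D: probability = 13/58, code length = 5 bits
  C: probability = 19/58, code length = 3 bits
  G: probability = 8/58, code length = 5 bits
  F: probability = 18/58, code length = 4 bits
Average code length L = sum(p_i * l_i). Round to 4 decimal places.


Weighted contributions p_i * l_i:
  D: (13/58) * 5 = 65/58
  C: (19/58) * 3 = 57/58
  G: (8/58) * 5 = 40/58
  F: (18/58) * 4 = 72/58
Sum = (65 + 57 + 40 + 72)/58 = 234/58

L = 234/58 = 4.0345 bits/symbol


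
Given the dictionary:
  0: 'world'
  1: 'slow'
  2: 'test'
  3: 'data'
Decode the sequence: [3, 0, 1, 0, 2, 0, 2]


Look up each index in the dictionary:
  3 -> 'data'
  0 -> 'world'
  1 -> 'slow'
  0 -> 'world'
  2 -> 'test'
  0 -> 'world'
  2 -> 'test'

Decoded: "data world slow world test world test"


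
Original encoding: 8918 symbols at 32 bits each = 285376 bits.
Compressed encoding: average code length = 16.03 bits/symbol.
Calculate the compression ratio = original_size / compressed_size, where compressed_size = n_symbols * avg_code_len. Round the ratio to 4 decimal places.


original_size = n_symbols * orig_bits = 8918 * 32 = 285376 bits
compressed_size = n_symbols * avg_code_len = 8918 * 16.03 = 142955.54 bits
ratio = original_size / compressed_size = 285376 / 142955.54 = 1.9963

Compression ratio = 1.9963


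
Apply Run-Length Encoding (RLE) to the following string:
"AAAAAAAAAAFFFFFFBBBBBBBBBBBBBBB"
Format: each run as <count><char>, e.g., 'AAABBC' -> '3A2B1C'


Scanning runs left to right:
  i=0: run of 'A' x 10 -> '10A'
  i=10: run of 'F' x 6 -> '6F'
  i=16: run of 'B' x 15 -> '15B'

RLE = 10A6F15B


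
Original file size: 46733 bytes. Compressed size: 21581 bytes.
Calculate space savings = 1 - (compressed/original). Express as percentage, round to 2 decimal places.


ratio = compressed/original = 21581/46733 = 0.461794
savings = 1 - ratio = 1 - 0.461794 = 0.538206
as a percentage: 0.538206 * 100 = 53.82%

Space savings = 1 - 21581/46733 = 53.82%


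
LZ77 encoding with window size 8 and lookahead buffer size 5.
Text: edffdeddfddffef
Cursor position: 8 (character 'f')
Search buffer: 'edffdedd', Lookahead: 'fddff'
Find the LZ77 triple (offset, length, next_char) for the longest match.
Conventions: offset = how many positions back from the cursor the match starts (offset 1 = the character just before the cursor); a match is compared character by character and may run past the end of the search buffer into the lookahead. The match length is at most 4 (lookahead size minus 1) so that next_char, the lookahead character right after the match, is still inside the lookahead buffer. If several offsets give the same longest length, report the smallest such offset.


Try each offset into the search buffer:
  offset=1 (pos 7, char 'd'): match length 0
  offset=2 (pos 6, char 'd'): match length 0
  offset=3 (pos 5, char 'e'): match length 0
  offset=4 (pos 4, char 'd'): match length 0
  offset=5 (pos 3, char 'f'): match length 2
  offset=6 (pos 2, char 'f'): match length 1
  offset=7 (pos 1, char 'd'): match length 0
  offset=8 (pos 0, char 'e'): match length 0
Longest match has length 2 at offset 5.
next_char = character at position 8 + 2 = 10 -> 'd'

Best match: offset=5, length=2 (matching 'fd' starting at position 3)
LZ77 triple: (5, 2, 'd')


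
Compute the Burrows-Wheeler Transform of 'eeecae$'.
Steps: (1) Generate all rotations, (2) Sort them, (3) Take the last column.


Rotations (sorted):
  0: $eeecae -> last char: e
  1: ae$eeec -> last char: c
  2: cae$eee -> last char: e
  3: e$eeeca -> last char: a
  4: ecae$ee -> last char: e
  5: eecae$e -> last char: e
  6: eeecae$ -> last char: $


BWT = eceaee$


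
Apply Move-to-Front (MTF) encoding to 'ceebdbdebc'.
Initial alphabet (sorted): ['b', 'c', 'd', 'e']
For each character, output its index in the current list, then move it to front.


MTF encoding:
'c': index 1 in ['b', 'c', 'd', 'e'] -> ['c', 'b', 'd', 'e']
'e': index 3 in ['c', 'b', 'd', 'e'] -> ['e', 'c', 'b', 'd']
'e': index 0 in ['e', 'c', 'b', 'd'] -> ['e', 'c', 'b', 'd']
'b': index 2 in ['e', 'c', 'b', 'd'] -> ['b', 'e', 'c', 'd']
'd': index 3 in ['b', 'e', 'c', 'd'] -> ['d', 'b', 'e', 'c']
'b': index 1 in ['d', 'b', 'e', 'c'] -> ['b', 'd', 'e', 'c']
'd': index 1 in ['b', 'd', 'e', 'c'] -> ['d', 'b', 'e', 'c']
'e': index 2 in ['d', 'b', 'e', 'c'] -> ['e', 'd', 'b', 'c']
'b': index 2 in ['e', 'd', 'b', 'c'] -> ['b', 'e', 'd', 'c']
'c': index 3 in ['b', 'e', 'd', 'c'] -> ['c', 'b', 'e', 'd']


Output: [1, 3, 0, 2, 3, 1, 1, 2, 2, 3]


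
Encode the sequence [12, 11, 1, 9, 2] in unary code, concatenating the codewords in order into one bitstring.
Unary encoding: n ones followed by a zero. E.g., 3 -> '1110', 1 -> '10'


Encode each number as n ones followed by a terminating 0:
  12 -> 1111111111110 (13 bits)
  11 -> 111111111110 (12 bits)
  1 -> 10 (2 bits)
  9 -> 1111111110 (10 bits)
  2 -> 110 (3 bits)
Total length = 13 + 12 + 2 + 10 + 3 = 40 bits.

Unary([12, 11, 1, 9, 2]) = 1111111111110111111111110101111111110110 (40 bits)


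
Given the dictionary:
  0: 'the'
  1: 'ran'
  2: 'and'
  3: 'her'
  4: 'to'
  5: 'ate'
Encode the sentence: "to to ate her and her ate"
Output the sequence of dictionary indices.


Look up each word in the dictionary:
  'to' -> 4
  'to' -> 4
  'ate' -> 5
  'her' -> 3
  'and' -> 2
  'her' -> 3
  'ate' -> 5

Encoded: [4, 4, 5, 3, 2, 3, 5]


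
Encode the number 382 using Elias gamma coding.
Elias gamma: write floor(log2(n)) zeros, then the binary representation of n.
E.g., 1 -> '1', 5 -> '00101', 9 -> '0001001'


num_bits = floor(log2(382)) + 1 = 9
leading_zeros = num_bits - 1 = 8
binary(382) = 101111110

Elias gamma(382) = '00000000' + '101111110' = 00000000101111110 (17 bits)


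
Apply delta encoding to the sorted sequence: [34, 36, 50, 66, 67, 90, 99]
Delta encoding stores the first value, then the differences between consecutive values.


First value: 34
Deltas:
  36 - 34 = 2
  50 - 36 = 14
  66 - 50 = 16
  67 - 66 = 1
  90 - 67 = 23
  99 - 90 = 9


Delta encoded: [34, 2, 14, 16, 1, 23, 9]


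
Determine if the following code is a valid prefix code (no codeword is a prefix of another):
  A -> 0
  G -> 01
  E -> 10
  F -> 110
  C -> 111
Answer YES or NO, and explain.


Checking each pair (does one codeword prefix another?):
  A='0' vs G='01': prefix -- VIOLATION

NO -- this is NOT a valid prefix code. A (0) is a prefix of G (01).


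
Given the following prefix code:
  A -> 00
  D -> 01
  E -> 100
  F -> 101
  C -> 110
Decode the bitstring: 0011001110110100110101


Decoding step by step:
Bits 00 -> A
Bits 110 -> C
Bits 01 -> D
Bits 110 -> C
Bits 110 -> C
Bits 100 -> E
Bits 110 -> C
Bits 101 -> F


Decoded message: ACDCCECF


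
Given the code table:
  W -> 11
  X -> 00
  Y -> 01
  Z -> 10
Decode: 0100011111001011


Decoding:
01 -> Y
00 -> X
01 -> Y
11 -> W
11 -> W
00 -> X
10 -> Z
11 -> W


Result: YXYWWXZW


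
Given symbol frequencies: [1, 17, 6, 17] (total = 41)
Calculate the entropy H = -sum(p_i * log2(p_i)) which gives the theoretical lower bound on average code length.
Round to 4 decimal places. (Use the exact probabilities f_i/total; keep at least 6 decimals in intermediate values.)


Per-symbol terms -p_i * log2(p_i) with p_i = f_i/41:
  p = 1/41 = 0.024390: log2(p) = -5.357552, -p*log2(p) = 0.130672
  p = 17/41 = 0.414634: log2(p) = -1.270089, -p*log2(p) = 0.526622
  p = 6/41 = 0.146341: log2(p) = -2.772590, -p*log2(p) = 0.405745
  p = 17/41 = 0.414634: log2(p) = -1.270089, -p*log2(p) = 0.526622
H = 0.130672 + 0.526622 + 0.405745 + 0.526622 = 1.589661

H = 1.5897 bits/symbol


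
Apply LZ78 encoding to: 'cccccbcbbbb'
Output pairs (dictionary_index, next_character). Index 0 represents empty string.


LZ78 encoding steps:
Dictionary: {0: ''}
Step 1: w='' (idx 0), next='c' -> output (0, 'c'), add 'c' as idx 1
Step 2: w='c' (idx 1), next='c' -> output (1, 'c'), add 'cc' as idx 2
Step 3: w='cc' (idx 2), next='b' -> output (2, 'b'), add 'ccb' as idx 3
Step 4: w='c' (idx 1), next='b' -> output (1, 'b'), add 'cb' as idx 4
Step 5: w='' (idx 0), next='b' -> output (0, 'b'), add 'b' as idx 5
Step 6: w='b' (idx 5), next='b' -> output (5, 'b'), add 'bb' as idx 6


Encoded: [(0, 'c'), (1, 'c'), (2, 'b'), (1, 'b'), (0, 'b'), (5, 'b')]


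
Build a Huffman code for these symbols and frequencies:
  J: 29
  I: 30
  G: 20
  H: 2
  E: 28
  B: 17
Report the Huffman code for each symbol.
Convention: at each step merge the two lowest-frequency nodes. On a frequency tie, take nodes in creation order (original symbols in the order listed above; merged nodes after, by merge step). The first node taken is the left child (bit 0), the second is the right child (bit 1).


Huffman tree construction:
Step 1: Merge H(2) + B(17) = 19
Step 2: Merge (H+B)(19) + G(20) = 39
Step 3: Merge E(28) + J(29) = 57
Step 4: Merge I(30) + ((H+B)+G)(39) = 69
Step 5: Merge (E+J)(57) + (I+((H+B)+G))(69) = 126
Read each symbol's code off the tree from the root (left child = 0, right child = 1).

Codes:
  J: 01 (length 2)
  I: 10 (length 2)
  G: 111 (length 3)
  H: 1100 (length 4)
  E: 00 (length 2)
  B: 1101 (length 4)
Average code length: 310/126 = 2.4603 bits/symbol


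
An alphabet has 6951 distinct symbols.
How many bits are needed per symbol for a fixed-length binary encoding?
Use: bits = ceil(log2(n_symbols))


log2(6951) = 12.763
Bracket: 2^12 = 4096 < 6951 <= 2^13 = 8192
So ceil(log2(6951)) = 13

bits = ceil(log2(6951)) = ceil(12.763) = 13 bits


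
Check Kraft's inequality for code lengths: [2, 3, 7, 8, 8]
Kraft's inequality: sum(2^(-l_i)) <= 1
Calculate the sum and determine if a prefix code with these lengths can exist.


Sum = 2^(-2) + 2^(-3) + 2^(-7) + 2^(-8) + 2^(-8)
    = 0.25 + 0.125 + 0.0078125 + 0.00390625 + 0.00390625
    = 100/256 = 0.390625
Since 0.390625 <= 1, Kraft's inequality IS satisfied.
A prefix code with these lengths CAN exist.

Kraft sum = 0.390625. Satisfied.


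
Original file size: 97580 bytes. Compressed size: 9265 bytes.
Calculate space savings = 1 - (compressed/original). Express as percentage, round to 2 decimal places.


ratio = compressed/original = 9265/97580 = 0.094948
savings = 1 - ratio = 1 - 0.094948 = 0.905052
as a percentage: 0.905052 * 100 = 90.51%

Space savings = 1 - 9265/97580 = 90.51%


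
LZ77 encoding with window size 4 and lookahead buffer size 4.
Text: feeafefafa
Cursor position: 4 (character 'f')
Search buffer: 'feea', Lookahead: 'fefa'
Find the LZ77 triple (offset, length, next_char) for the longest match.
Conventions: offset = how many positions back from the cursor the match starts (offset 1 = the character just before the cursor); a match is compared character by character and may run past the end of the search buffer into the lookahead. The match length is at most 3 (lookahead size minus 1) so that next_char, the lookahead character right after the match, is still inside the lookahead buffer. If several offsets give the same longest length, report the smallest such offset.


Try each offset into the search buffer:
  offset=1 (pos 3, char 'a'): match length 0
  offset=2 (pos 2, char 'e'): match length 0
  offset=3 (pos 1, char 'e'): match length 0
  offset=4 (pos 0, char 'f'): match length 2
Longest match has length 2 at offset 4.
next_char = character at position 4 + 2 = 6 -> 'f'

Best match: offset=4, length=2 (matching 'fe' starting at position 0)
LZ77 triple: (4, 2, 'f')


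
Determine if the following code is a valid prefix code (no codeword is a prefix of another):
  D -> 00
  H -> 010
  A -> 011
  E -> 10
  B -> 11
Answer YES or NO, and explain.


Checking each pair (does one codeword prefix another?):
  D='00' vs H='010': no prefix
  D='00' vs A='011': no prefix
  D='00' vs E='10': no prefix
  D='00' vs B='11': no prefix
  H='010' vs D='00': no prefix
  H='010' vs A='011': no prefix
  H='010' vs E='10': no prefix
  H='010' vs B='11': no prefix
  A='011' vs D='00': no prefix
  A='011' vs H='010': no prefix
  A='011' vs E='10': no prefix
  A='011' vs B='11': no prefix
  E='10' vs D='00': no prefix
  E='10' vs H='010': no prefix
  E='10' vs A='011': no prefix
  E='10' vs B='11': no prefix
  B='11' vs D='00': no prefix
  B='11' vs H='010': no prefix
  B='11' vs A='011': no prefix
  B='11' vs E='10': no prefix
No violation found over all pairs.

YES -- this is a valid prefix code. No codeword is a prefix of any other codeword.
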